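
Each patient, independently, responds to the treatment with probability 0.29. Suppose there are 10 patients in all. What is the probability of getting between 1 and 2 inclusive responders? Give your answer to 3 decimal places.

0.377

X ~ Binomial(10, 0.29); P(1 ≤ X ≤ 2) = Σ C(10,k) p^k (1−p)^(10−k) over k:
  k=1: C(10,1)·0.29^1·0.71^9 = 0.13296
  k=2: C(10,2)·0.29^2·0.71^8 = 0.24439
Total = 0.37735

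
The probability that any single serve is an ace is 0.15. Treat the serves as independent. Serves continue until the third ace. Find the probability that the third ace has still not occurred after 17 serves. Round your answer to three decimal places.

0.520

Needing more than 17 serves ⇔ fewer than 3 successes in the first 17. With X ~ Binomial(17, 0.15), P(Y > 17) = P(X ≤ 2).
  k=0: C(17,0)·0.15^0·0.85^17 = 0.06311
  k=1: C(17,1)·0.15^1·0.85^16 = 0.18934
  k=2: C(17,2)·0.15^2·0.85^15 = 0.26730
P(X ≤ 2) = 0.51976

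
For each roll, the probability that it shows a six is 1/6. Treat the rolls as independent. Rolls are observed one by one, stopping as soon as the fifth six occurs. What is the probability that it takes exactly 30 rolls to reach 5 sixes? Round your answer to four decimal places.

0.0320

Y = trial on which the fifth success occurs; negative binomial, r=5, p=0.166667.
P(Y=30) = C(29,4) · p^5 · (1−p)^25
= 23751 · 0.0001286 · 0.010483 = 0.032018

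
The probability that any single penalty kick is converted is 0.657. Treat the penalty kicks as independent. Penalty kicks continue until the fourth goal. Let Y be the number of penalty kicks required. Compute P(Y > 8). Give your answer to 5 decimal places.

0.09821

Needing more than 8 penalty kicks ⇔ fewer than 4 successes in the first 8. With X ~ Binomial(8, 0.657), P(Y > 8) = P(X ≤ 3).
  k=0: C(8,0)·0.657^0·0.343^8 = 0.0001916
  k=1: C(8,1)·0.657^1·0.343^7 = 0.0029357
  k=2: C(8,2)·0.657^2·0.343^6 = 0.0196813
  k=3: C(8,3)·0.657^3·0.343^5 = 0.0753971
P(X ≤ 3) = 0.0982057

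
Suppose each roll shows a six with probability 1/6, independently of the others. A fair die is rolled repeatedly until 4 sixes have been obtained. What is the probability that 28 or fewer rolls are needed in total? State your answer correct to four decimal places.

0.7093

Finishing within 28 rolls ⇔ at least 4 successes in the first 28. With X ~ Binomial(28, 0.166667), P(Y ≤ 28) = 1 − P(X ≤ 3).
  k=0: C(28,0)·0.166667^0·0.833333^28 = 0.006066
  k=1: C(28,1)·0.166667^1·0.833333^27 = 0.033971
  k=2: C(28,2)·0.166667^2·0.833333^26 = 0.091723
  k=3: C(28,3)·0.166667^3·0.833333^25 = 0.158986
1 − 0.290746 = 0.709254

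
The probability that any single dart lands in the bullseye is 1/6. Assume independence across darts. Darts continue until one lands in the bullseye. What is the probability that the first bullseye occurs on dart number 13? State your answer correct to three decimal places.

Geometric (trials to first success), p = 0.166667.
P(Y = 13) = (1−p)^12 · p = 0.11216 · 0.166667 = 0.01869

0.019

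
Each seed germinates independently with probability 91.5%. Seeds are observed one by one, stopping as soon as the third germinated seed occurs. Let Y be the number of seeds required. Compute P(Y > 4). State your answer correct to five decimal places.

0.03859

Needing more than 4 seeds ⇔ fewer than 3 successes in the first 4. With X ~ Binomial(4, 0.915), P(Y > 4) = P(X ≤ 2).
  k=0: C(4,0)·0.915^0·0.085^4 = 0.0000522
  k=1: C(4,1)·0.915^1·0.085^3 = 0.0022477
  k=2: C(4,2)·0.915^2·0.085^2 = 0.0362937
P(X ≤ 2) = 0.0385936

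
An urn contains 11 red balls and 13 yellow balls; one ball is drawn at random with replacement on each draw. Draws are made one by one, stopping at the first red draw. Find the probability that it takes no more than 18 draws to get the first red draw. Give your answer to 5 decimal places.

Y = number of draws to the first success; geometric, p = 0.458333.
P(Y ≤ 18) = 1 − (1−p)^18 = 1 − 0.0000161 = 0.9999839

0.99998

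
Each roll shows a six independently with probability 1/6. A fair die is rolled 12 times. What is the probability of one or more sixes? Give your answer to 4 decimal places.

0.8878

P(at least one) = 1 − P(none) = 1 − (1 − 0.166667)^12
= 1 − 0.112157 = 0.887843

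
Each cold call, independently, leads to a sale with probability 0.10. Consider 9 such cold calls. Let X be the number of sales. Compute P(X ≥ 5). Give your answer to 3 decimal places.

X ~ Binomial(9, 0.10); P(X ≥ 5) = Σ C(9,k) p^k (1−p)^(9−k) over k:
  k=5: C(9,5)·0.10^5·0.90^4 = 0.00083
  k=6: C(9,6)·0.10^6·0.90^3 = 0.00006
  k=7: C(9,7)·0.10^7·0.90^2 = 0.00000
  k=8: C(9,8)·0.10^8·0.90^1 = 0.00000
  k=9: C(9,9)·0.10^9·0.90^0 = 0.00000
Total = 0.00089

0.001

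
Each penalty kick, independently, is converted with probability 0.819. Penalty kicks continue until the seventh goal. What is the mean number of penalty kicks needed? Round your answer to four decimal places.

Y = total penalty kicks until the seventh success; negative binomial with r=7, p=0.819.
E[Y] = r / p = 7 / 0.819 = 8.547009

8.5470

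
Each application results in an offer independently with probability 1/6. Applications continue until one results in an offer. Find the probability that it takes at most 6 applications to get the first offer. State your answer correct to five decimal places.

Y = number of applications to the first success; geometric, p = 0.166667.
P(Y ≤ 6) = 1 − (1−p)^6 = 1 − 0.3348980 = 0.6651020

0.66510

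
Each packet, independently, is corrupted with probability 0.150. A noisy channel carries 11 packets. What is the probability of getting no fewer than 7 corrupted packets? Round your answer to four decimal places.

0.0003

X ~ Binomial(11, 0.15); P(X ≥ 7) = Σ C(11,k) p^k (1−p)^(11−k) over k:
  k=7: C(11,7)·0.15^7·0.85^4 = 0.000294
  k=8: C(11,8)·0.15^8·0.85^3 = 0.000026
  k=9: C(11,9)·0.15^9·0.85^2 = 0.000002
  k=10: C(11,10)·0.15^10·0.85^1 = 0.000000
  k=11: C(11,11)·0.15^11·0.85^0 = 0.000000
Total = 0.000322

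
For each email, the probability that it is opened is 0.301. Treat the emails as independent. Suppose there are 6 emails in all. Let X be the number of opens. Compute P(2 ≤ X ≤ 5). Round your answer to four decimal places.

0.5812

X ~ Binomial(6, 0.301); P(2 ≤ X ≤ 5) = Σ C(6,k) p^k (1−p)^(6−k) over k:
  k=2: C(6,2)·0.301^2·0.699^4 = 0.324439
  k=3: C(6,3)·0.301^3·0.699^3 = 0.186278
  k=4: C(6,4)·0.301^4·0.699^2 = 0.060161
  k=5: C(6,5)·0.301^5·0.699^1 = 0.010362
Total = 0.581240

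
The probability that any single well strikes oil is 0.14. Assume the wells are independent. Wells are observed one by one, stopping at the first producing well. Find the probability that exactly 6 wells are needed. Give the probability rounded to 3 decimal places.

0.066

Geometric (trials to first success), p = 0.14.
P(Y = 6) = (1−p)^5 · p = 0.47043 · 0.14 = 0.06586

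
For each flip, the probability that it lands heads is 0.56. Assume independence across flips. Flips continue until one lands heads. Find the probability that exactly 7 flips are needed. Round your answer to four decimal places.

0.0041

Geometric (trials to first success), p = 0.56.
P(Y = 7) = (1−p)^6 · p = 0.0072563 · 0.56 = 0.004064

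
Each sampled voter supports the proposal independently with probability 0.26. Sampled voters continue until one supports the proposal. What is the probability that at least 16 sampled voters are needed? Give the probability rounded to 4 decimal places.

0.0109

Y = number of sampled voters to the first success; geometric, p = 0.26.
P(Y > 15) = P(first 15 all fail) = (1−p)^15 = 0.010926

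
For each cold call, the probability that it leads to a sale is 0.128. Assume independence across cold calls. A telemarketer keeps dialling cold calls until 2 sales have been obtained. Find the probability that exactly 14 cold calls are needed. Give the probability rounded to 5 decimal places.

Y = trial on which the second success occurs; negative binomial, r=2, p=0.128.
P(Y=14) = C(13,1) · p^2 · (1−p)^12
= 13 · 0.016384 · 0.19328 = 0.0411681

0.04117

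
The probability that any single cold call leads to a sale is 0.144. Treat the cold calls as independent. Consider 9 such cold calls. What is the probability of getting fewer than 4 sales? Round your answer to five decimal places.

X ~ Binomial(9, 0.144); P(X ≤ 3) = Σ C(9,k) p^k (1−p)^(9−k) over k:
  k=0: C(9,0)·0.144^0·0.856^9 = 0.2467538
  k=1: C(9,1)·0.144^1·0.856^8 = 0.3735899
  k=2: C(9,2)·0.144^2·0.856^7 = 0.2513876
  k=3: C(9,3)·0.144^3·0.856^6 = 0.0986755
Total = 0.9704068

0.97041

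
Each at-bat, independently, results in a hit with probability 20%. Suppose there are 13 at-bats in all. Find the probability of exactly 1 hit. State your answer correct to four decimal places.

X ~ Binomial(n=13, p=0.20).
P(X=1) = C(13,1) · p^1 · (1−p)^12
= 13 · 0.2 · 0.068719 = 0.178671

0.1787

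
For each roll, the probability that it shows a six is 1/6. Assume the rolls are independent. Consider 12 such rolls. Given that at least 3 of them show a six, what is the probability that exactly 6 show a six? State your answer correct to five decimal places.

X ~ Binomial(12, 0.166667). Want P(X=6 | X≥3) = P(X=6) / P(X≥3).
P(X=6) = C(12,6)·0.166667^6·0.833333^6 = 0.0066325
P(X≥3) = 1 − 0.1121567 − 0.2691760 − 0.2960936 = 0.3225738
Ratio = 0.0066325 / 0.3225738 = 0.0205612

0.02056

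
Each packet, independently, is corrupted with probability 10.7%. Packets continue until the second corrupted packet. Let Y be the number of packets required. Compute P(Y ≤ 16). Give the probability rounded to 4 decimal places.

Finishing within 16 packets ⇔ at least 2 successes in the first 16. With X ~ Binomial(16, 0.107), P(Y ≤ 16) = 1 − P(X ≤ 1).
  k=0: C(16,0)·0.107^0·0.893^16 = 0.163540
  k=1: C(16,1)·0.107^1·0.893^15 = 0.313528
1 − 0.477067 = 0.522933

0.5229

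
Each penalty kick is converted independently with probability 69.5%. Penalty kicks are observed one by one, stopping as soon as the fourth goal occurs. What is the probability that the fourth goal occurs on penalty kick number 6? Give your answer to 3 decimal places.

Y = trial on which the fourth success occurs; negative binomial, r=4, p=0.695.
P(Y=6) = C(5,3) · p^4 · (1−p)^2
= 10 · 0.23331 · 0.093025 = 0.21704

0.217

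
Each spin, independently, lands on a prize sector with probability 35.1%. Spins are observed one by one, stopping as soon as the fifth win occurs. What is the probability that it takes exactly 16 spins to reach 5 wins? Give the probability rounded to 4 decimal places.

Y = trial on which the fifth success occurs; negative binomial, r=5, p=0.351.
P(Y=16) = C(15,4) · p^5 · (1−p)^11
= 1365 · 0.0053276 · 0.0086038 = 0.062569

0.0626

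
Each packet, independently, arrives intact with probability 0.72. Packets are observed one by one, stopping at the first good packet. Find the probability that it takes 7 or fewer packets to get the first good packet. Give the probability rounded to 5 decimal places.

0.99987

Y = number of packets to the first success; geometric, p = 0.72.
P(Y ≤ 7) = 1 − (1−p)^7 = 1 − 0.0001349 = 0.9998651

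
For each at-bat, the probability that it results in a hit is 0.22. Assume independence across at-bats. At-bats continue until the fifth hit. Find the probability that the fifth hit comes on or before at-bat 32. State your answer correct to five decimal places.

0.86315

Finishing within 32 at-bats ⇔ at least 5 successes in the first 32. With X ~ Binomial(32, 0.22), P(Y ≤ 32) = 1 − P(X ≤ 4).
  k=0: C(32,0)·0.22^0·0.78^32 = 0.0003524
  k=1: C(32,1)·0.22^1·0.78^31 = 0.0031806
  k=2: C(32,2)·0.22^2·0.78^30 = 0.0139048
  k=3: C(32,3)·0.22^3·0.78^29 = 0.0392187
  k=4: C(32,4)·0.22^4·0.78^28 = 0.0801972
1 − 0.1368537 = 0.8631463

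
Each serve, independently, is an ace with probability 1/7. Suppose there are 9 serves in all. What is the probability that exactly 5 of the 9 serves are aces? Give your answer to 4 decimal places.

0.0040

X ~ Binomial(n=9, p=0.142857).
P(X=5) = C(9,5) · p^5 · (1−p)^4
= 126 · 5.9499e-05 · 0.53978 = 0.004047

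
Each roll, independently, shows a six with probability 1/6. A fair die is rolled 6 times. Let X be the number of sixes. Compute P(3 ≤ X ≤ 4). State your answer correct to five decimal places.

0.06162

X ~ Binomial(6, 0.166667); P(3 ≤ X ≤ 4) = Σ C(6,k) p^k (1−p)^(6−k) over k:
  k=3: C(6,3)·0.166667^3·0.833333^3 = 0.0535837
  k=4: C(6,4)·0.166667^4·0.833333^2 = 0.0080376
Total = 0.0616212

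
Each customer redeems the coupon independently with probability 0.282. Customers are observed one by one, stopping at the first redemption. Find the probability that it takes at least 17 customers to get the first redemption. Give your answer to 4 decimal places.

0.0050

Y = number of customers to the first success; geometric, p = 0.282.
P(Y > 16) = P(first 16 all fail) = (1−p)^16 = 0.004989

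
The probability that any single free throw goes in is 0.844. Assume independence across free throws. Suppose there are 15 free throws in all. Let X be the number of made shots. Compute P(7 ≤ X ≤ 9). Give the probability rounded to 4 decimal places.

0.0201

X ~ Binomial(15, 0.844); P(7 ≤ X ≤ 9) = Σ C(15,k) p^k (1−p)^(15−k) over k:
  k=7: C(15,7)·0.844^7·0.156^8 = 0.000689
  k=8: C(15,8)·0.844^8·0.156^7 = 0.003725
  k=9: C(15,9)·0.844^9·0.156^6 = 0.015676
Total = 0.020090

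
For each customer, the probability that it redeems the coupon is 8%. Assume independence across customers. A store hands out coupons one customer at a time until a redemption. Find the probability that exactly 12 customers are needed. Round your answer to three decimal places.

Geometric (trials to first success), p = 0.08.
P(Y = 12) = (1−p)^11 · p = 0.39964 · 0.08 = 0.03197

0.032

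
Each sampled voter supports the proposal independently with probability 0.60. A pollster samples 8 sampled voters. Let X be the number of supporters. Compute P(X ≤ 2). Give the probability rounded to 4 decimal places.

X ~ Binomial(8, 0.60); P(X ≤ 2) = Σ C(8,k) p^k (1−p)^(8−k) over k:
  k=0: C(8,0)·0.60^0·0.40^8 = 0.000655
  k=1: C(8,1)·0.60^1·0.40^7 = 0.007864
  k=2: C(8,2)·0.60^2·0.40^6 = 0.041288
Total = 0.049807

0.0498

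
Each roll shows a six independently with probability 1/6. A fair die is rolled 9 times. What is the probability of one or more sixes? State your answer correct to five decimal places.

0.80619

P(at least one) = 1 − P(none) = 1 − (1 − 0.166667)^9
= 1 − 0.1938067 = 0.8061933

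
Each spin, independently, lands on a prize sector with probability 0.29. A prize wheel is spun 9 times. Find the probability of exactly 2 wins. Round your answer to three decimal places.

0.275

X ~ Binomial(n=9, p=0.29).
P(X=2) = C(9,2) · p^2 · (1−p)^7
= 36 · 0.0841 · 0.090951 = 0.27536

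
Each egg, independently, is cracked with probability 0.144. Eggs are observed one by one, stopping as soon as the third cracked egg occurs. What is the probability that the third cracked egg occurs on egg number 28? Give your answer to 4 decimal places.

0.0215

Y = trial on which the third success occurs; negative binomial, r=3, p=0.144.
P(Y=28) = C(27,2) · p^3 · (1−p)^25
= 351 · 0.002986 · 0.020504 = 0.021490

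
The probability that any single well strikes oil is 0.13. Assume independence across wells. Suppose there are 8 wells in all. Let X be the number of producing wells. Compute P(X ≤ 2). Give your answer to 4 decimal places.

X ~ Binomial(8, 0.13); P(X ≤ 2) = Σ C(8,k) p^k (1−p)^(8−k) over k:
  k=0: C(8,0)·0.13^0·0.87^8 = 0.328212
  k=1: C(8,1)·0.13^1·0.87^7 = 0.392345
  k=2: C(8,2)·0.13^2·0.87^6 = 0.205192
Total = 0.925749

0.9257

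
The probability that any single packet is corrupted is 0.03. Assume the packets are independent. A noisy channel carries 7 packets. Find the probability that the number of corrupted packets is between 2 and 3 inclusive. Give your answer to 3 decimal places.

0.017

X ~ Binomial(7, 0.03); P(2 ≤ X ≤ 3) = Σ C(7,k) p^k (1−p)^(7−k) over k:
  k=2: C(7,2)·0.03^2·0.97^5 = 0.01623
  k=3: C(7,3)·0.03^3·0.97^4 = 0.00084
Total = 0.01707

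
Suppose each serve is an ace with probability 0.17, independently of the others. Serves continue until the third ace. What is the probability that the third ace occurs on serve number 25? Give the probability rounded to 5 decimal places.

0.02249

Y = trial on which the third success occurs; negative binomial, r=3, p=0.17.
P(Y=25) = C(24,2) · p^3 · (1−p)^22
= 276 · 0.004913 · 0.016585 = 0.0224892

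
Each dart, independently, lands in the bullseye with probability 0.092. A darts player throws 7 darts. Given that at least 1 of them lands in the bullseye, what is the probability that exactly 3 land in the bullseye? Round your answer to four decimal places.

0.0377

X ~ Binomial(7, 0.092). Want P(X=3 | X≥1) = P(X=3) / P(X≥1).
P(X=3) = C(7,3)·0.092^3·0.908^4 = 0.018526
P(X≥1) = 1 − 0.508863 = 0.491137
Ratio = 0.018526 / 0.491137 = 0.037720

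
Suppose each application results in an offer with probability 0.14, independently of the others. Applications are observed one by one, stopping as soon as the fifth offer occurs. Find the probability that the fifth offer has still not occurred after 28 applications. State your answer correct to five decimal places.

0.64606

Needing more than 28 applications ⇔ fewer than 5 successes in the first 28. With X ~ Binomial(28, 0.14), P(Y > 28) = P(X ≤ 4).
  k=0: C(28,0)·0.14^0·0.86^28 = 0.0146540
  k=1: C(28,1)·0.14^1·0.86^27 = 0.0667950
  k=2: C(28,2)·0.14^2·0.86^26 = 0.1467938
  k=3: C(28,3)·0.14^3·0.86^25 = 0.2071044
  k=4: C(28,4)·0.14^4·0.86^24 = 0.2107167
P(X ≤ 4) = 0.6460639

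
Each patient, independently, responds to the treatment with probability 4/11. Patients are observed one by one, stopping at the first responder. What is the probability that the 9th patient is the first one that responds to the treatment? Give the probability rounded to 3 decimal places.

Geometric (trials to first success), p = 0.363636.
P(Y = 9) = (1−p)^8 · p = 0.026893 · 0.363636 = 0.00978

0.010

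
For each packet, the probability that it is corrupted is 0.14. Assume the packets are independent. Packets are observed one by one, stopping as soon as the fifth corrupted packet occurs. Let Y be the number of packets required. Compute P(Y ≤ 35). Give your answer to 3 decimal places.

0.554

Finishing within 35 packets ⇔ at least 5 successes in the first 35. With X ~ Binomial(35, 0.14), P(Y ≤ 35) = 1 − P(X ≤ 4).
  k=0: C(35,0)·0.14^0·0.86^35 = 0.00510
  k=1: C(35,1)·0.14^1·0.86^34 = 0.02905
  k=2: C(35,2)·0.14^2·0.86^33 = 0.08039
  k=3: C(35,3)·0.14^3·0.86^32 = 0.14396
  k=4: C(35,4)·0.14^4·0.86^31 = 0.18748
1 − 0.44599 = 0.55401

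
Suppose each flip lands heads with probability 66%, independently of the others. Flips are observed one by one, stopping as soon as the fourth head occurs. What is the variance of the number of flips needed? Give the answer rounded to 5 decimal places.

3.12213

Y = total flips until the fourth success; negative binomial with r=4, p=0.66.
Var(Y) = r(1−p)/p² = 4·0.34 / 0.66² = 3.1221304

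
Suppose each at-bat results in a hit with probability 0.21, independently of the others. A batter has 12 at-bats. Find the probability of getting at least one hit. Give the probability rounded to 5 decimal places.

0.94091

P(at least one) = 1 − P(none) = 1 − (1 − 0.21)^12
= 1 − 0.0590915 = 0.9409085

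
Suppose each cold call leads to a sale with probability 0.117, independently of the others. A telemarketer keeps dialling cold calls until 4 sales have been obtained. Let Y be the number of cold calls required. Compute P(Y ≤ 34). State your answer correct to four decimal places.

Finishing within 34 cold calls ⇔ at least 4 successes in the first 34. With X ~ Binomial(34, 0.117), P(Y ≤ 34) = 1 − P(X ≤ 3).
  k=0: C(34,0)·0.117^0·0.883^34 = 0.014543
  k=1: C(34,1)·0.117^1·0.883^33 = 0.065519
  k=2: C(34,2)·0.117^2·0.883^32 = 0.143244
  k=3: C(34,3)·0.117^3·0.883^31 = 0.202456
1 − 0.425763 = 0.574237

0.5742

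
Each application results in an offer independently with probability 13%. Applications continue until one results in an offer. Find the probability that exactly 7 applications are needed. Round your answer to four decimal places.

0.0564

Geometric (trials to first success), p = 0.13.
P(Y = 7) = (1−p)^6 · p = 0.43363 · 0.13 = 0.056371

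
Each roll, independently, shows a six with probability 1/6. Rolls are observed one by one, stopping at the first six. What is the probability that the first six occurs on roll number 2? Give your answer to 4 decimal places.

Geometric (trials to first success), p = 0.166667.
P(Y = 2) = (1−p)^1 · p = 0.83333 · 0.166667 = 0.138889

0.1389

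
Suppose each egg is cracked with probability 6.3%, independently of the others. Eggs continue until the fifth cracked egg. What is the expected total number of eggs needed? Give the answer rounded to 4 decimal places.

79.3651

Y = total eggs until the fifth success; negative binomial with r=5, p=0.063.
E[Y] = r / p = 5 / 0.063 = 79.365079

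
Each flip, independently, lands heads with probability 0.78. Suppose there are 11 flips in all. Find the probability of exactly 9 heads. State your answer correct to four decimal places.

X ~ Binomial(n=11, p=0.78).
P(X=9) = C(11,9) · p^9 · (1−p)^2
= 55 · 0.10687 · 0.0484 = 0.284485

0.2845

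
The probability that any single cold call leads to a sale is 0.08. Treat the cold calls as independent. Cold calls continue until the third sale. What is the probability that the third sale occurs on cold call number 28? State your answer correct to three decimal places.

Y = trial on which the third success occurs; negative binomial, r=3, p=0.08.
P(Y=28) = C(27,2) · p^3 · (1−p)^25
= 351 · 0.000512 · 0.12436 = 0.02235

0.022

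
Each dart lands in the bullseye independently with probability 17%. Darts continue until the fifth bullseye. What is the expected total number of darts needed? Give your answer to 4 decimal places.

Y = total darts until the fifth success; negative binomial with r=5, p=0.17.
E[Y] = r / p = 5 / 0.17 = 29.411765

29.4118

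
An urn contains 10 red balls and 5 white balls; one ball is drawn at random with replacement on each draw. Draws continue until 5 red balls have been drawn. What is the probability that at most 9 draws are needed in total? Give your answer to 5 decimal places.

Finishing within 9 draws ⇔ at least 5 successes in the first 9. With X ~ Binomial(9, 0.666667), P(Y ≤ 9) = 1 − P(X ≤ 4).
  k=0: C(9,0)·0.666667^0·0.333333^9 = 0.0000508
  k=1: C(9,1)·0.666667^1·0.333333^8 = 0.0009145
  k=2: C(9,2)·0.666667^2·0.333333^7 = 0.0073160
  k=3: C(9,3)·0.666667^3·0.333333^6 = 0.0341411
  k=4: C(9,4)·0.666667^4·0.333333^5 = 0.1024234
1 − 0.1448458 = 0.8551542

0.85515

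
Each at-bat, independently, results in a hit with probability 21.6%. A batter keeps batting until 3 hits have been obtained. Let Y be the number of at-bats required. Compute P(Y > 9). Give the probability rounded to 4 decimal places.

0.6952

Needing more than 9 at-bats ⇔ fewer than 3 successes in the first 9. With X ~ Binomial(9, 0.216), P(Y > 9) = P(X ≤ 2).
  k=0: C(9,0)·0.216^0·0.784^9 = 0.111904
  k=1: C(9,1)·0.216^1·0.784^8 = 0.277476
  k=2: C(9,2)·0.216^2·0.784^7 = 0.305789
P(X ≤ 2) = 0.695169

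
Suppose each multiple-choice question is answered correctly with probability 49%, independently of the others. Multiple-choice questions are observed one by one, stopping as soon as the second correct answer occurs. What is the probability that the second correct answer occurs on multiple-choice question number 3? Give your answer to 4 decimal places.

0.2449

Y = trial on which the second success occurs; negative binomial, r=2, p=0.49.
P(Y=3) = C(2,1) · p^2 · (1−p)^1
= 2 · 0.2401 · 0.51 = 0.244902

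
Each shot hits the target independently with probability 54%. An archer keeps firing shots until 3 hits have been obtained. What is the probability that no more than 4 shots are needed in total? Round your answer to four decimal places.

0.3748

Finishing within 4 shots ⇔ at least 3 successes in the first 4. With X ~ Binomial(4, 0.54), P(Y ≤ 4) = 1 − P(X ≤ 2).
  k=0: C(4,0)·0.54^0·0.46^4 = 0.044775
  k=1: C(4,1)·0.54^1·0.46^3 = 0.210246
  k=2: C(4,2)·0.54^2·0.46^2 = 0.370215
1 − 0.625236 = 0.374764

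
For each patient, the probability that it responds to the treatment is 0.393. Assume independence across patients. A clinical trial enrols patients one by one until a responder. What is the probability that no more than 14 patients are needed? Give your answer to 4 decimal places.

Y = number of patients to the first success; geometric, p = 0.393.
P(Y ≤ 14) = 1 − (1−p)^14 = 1 − 0.000922 = 0.999078

0.9991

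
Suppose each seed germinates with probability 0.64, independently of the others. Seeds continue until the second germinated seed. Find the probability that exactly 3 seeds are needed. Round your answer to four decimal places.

Y = trial on which the second success occurs; negative binomial, r=2, p=0.64.
P(Y=3) = C(2,1) · p^2 · (1−p)^1
= 2 · 0.4096 · 0.36 = 0.294912

0.2949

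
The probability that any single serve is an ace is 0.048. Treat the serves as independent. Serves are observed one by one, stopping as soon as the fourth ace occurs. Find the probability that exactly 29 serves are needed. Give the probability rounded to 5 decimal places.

0.00508

Y = trial on which the fourth success occurs; negative binomial, r=4, p=0.048.
P(Y=29) = C(28,3) · p^4 · (1−p)^25
= 3276 · 5.3084e-06 · 0.29236 = 0.0050843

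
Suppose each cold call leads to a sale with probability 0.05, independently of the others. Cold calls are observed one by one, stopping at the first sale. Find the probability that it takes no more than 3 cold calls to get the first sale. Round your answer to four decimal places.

Y = number of cold calls to the first success; geometric, p = 0.05.
P(Y ≤ 3) = 1 − (1−p)^3 = 1 − 0.857375 = 0.142625

0.1426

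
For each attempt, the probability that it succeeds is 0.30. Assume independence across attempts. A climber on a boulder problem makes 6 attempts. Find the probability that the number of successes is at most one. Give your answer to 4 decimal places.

X ~ Binomial(6, 0.30); P(X ≤ 1) = Σ C(6,k) p^k (1−p)^(6−k) over k:
  k=0: C(6,0)·0.30^0·0.70^6 = 0.117649
  k=1: C(6,1)·0.30^1·0.70^5 = 0.302526
Total = 0.420175

0.4202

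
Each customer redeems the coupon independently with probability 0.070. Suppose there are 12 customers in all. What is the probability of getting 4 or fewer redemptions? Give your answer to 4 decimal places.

0.9991

X ~ Binomial(12, 0.07); P(X ≤ 4) = Σ C(12,k) p^k (1−p)^(12−k) over k:
  k=0: C(12,0)·0.07^0·0.93^12 = 0.418596
  k=1: C(12,1)·0.07^1·0.93^11 = 0.378087
  k=2: C(12,2)·0.07^2·0.93^10 = 0.156520
  k=3: C(12,3)·0.07^3·0.93^9 = 0.039270
  k=4: C(12,4)·0.07^4·0.93^8 = 0.006651
Total = 0.999124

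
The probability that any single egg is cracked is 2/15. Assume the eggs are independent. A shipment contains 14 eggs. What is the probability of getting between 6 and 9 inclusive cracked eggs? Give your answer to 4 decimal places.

0.0065

X ~ Binomial(14, 0.133333); P(6 ≤ X ≤ 9) = Σ C(14,k) p^k (1−p)^(14−k) over k:
  k=6: C(14,6)·0.133333^6·0.866667^8 = 0.005370
  k=7: C(14,7)·0.133333^7·0.866667^7 = 0.000944
  k=8: C(14,8)·0.133333^8·0.866667^6 = 0.000127
  k=9: C(14,9)·0.133333^9·0.866667^5 = 0.000013
Total = 0.006455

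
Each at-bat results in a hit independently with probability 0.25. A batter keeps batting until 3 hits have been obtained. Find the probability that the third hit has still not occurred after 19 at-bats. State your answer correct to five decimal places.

0.11134

Needing more than 19 at-bats ⇔ fewer than 3 successes in the first 19. With X ~ Binomial(19, 0.25), P(Y > 19) = P(X ≤ 2).
  k=0: C(19,0)·0.25^0·0.75^19 = 0.0042283
  k=1: C(19,1)·0.25^1·0.75^18 = 0.0267791
  k=2: C(19,2)·0.25^2·0.75^17 = 0.0803374
P(X ≤ 2) = 0.1113448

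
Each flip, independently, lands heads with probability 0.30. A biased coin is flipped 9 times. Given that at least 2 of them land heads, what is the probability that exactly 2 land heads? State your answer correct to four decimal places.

0.3319

X ~ Binomial(9, 0.30). Want P(X=2 | X≥2) = P(X=2) / P(X≥2).
P(X=2) = C(9,2)·0.30^2·0.70^7 = 0.266828
P(X≥2) = 1 − 0.040354 − 0.155650 = 0.803997
Ratio = 0.266828 / 0.803997 = 0.331877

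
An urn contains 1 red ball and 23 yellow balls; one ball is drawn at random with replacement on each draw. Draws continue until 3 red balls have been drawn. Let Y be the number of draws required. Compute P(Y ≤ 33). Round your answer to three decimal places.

0.157

Finishing within 33 draws ⇔ at least 3 successes in the first 33. With X ~ Binomial(33, 0.041667), P(Y ≤ 33) = 1 − P(X ≤ 2).
  k=0: C(33,0)·0.041667^0·0.958333^33 = 0.24550
  k=1: C(33,1)·0.041667^1·0.958333^32 = 0.35224
  k=2: C(33,2)·0.041667^2·0.958333^31 = 0.24503
1 − 0.84277 = 0.15723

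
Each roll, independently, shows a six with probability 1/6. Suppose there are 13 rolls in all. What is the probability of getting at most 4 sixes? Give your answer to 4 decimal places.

X ~ Binomial(13, 0.166667); P(X ≤ 4) = Σ C(13,k) p^k (1−p)^(13−k) over k:
  k=0: C(13,0)·0.166667^0·0.833333^13 = 0.093464
  k=1: C(13,1)·0.166667^1·0.833333^12 = 0.243006
  k=2: C(13,2)·0.166667^2·0.833333^11 = 0.291607
  k=3: C(13,3)·0.166667^3·0.833333^10 = 0.213845
  k=4: C(13,4)·0.166667^4·0.833333^9 = 0.106923
Total = 0.948845

0.9488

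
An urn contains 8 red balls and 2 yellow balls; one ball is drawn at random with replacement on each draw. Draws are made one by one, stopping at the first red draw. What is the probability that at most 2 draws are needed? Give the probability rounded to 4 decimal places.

0.9600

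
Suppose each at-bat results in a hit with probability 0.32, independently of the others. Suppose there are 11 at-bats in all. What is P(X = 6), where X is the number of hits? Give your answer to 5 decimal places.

X ~ Binomial(n=11, p=0.32).
P(X=6) = C(11,6) · p^6 · (1−p)^5
= 462 · 0.0010737 · 0.14539 = 0.0721251

0.07213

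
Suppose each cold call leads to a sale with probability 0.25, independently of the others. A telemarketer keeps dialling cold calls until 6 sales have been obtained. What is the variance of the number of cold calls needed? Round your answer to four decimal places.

Y = total cold calls until the sixth success; negative binomial with r=6, p=0.25.
Var(Y) = r(1−p)/p² = 6·0.75 / 0.25² = 72.000000

72.0000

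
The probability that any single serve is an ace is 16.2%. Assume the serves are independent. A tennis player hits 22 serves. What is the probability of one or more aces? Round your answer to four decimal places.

0.9795

P(at least one) = 1 − P(none) = 1 − (1 − 0.162)^22
= 1 − 0.020482 = 0.979518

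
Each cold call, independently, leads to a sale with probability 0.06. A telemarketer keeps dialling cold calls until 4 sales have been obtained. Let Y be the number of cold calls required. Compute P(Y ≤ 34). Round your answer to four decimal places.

Finishing within 34 cold calls ⇔ at least 4 successes in the first 34. With X ~ Binomial(34, 0.06), P(Y ≤ 34) = 1 − P(X ≤ 3).
  k=0: C(34,0)·0.06^0·0.94^34 = 0.121996
  k=1: C(34,1)·0.06^1·0.94^33 = 0.264758
  k=2: C(34,2)·0.06^2·0.94^32 = 0.278841
  k=3: C(34,3)·0.06^3·0.94^31 = 0.189849
1 − 0.855445 = 0.144555

0.1446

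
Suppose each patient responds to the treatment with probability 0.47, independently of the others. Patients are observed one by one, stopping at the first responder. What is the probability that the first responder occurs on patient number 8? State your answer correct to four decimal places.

Geometric (trials to first success), p = 0.47.
P(Y = 8) = (1−p)^7 · p = 0.011747 · 0.47 = 0.005521

0.0055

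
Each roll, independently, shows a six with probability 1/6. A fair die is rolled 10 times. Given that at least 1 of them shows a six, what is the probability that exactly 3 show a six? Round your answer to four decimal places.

0.1849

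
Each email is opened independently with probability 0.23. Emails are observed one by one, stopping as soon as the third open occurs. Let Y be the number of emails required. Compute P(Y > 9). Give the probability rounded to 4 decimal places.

0.6566

Needing more than 9 emails ⇔ fewer than 3 successes in the first 9. With X ~ Binomial(9, 0.23), P(Y > 9) = P(X ≤ 2).
  k=0: C(9,0)·0.23^0·0.77^9 = 0.095152
  k=1: C(9,1)·0.23^1·0.77^8 = 0.255797
  k=2: C(9,2)·0.23^2·0.77^7 = 0.305628
P(X ≤ 2) = 0.656577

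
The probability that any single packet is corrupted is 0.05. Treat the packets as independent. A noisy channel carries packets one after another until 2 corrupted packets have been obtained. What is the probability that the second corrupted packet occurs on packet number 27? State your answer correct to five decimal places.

Y = trial on which the second success occurs; negative binomial, r=2, p=0.05.
P(Y=27) = C(26,1) · p^2 · (1−p)^25
= 26 · 0.0025 · 0.27739 = 0.0180303

0.01803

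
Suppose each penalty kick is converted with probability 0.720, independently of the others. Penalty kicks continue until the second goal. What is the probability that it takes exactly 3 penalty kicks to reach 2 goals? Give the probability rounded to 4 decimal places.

0.2903

Y = trial on which the second success occurs; negative binomial, r=2, p=0.72.
P(Y=3) = C(2,1) · p^2 · (1−p)^1
= 2 · 0.5184 · 0.28 = 0.290304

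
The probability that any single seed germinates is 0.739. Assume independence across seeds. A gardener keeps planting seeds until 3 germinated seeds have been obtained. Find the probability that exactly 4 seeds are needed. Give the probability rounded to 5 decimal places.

Y = trial on which the third success occurs; negative binomial, r=3, p=0.739.
P(Y=4) = C(3,2) · p^3 · (1−p)^1
= 3 · 0.40358 · 0.261 = 0.3160058

0.31601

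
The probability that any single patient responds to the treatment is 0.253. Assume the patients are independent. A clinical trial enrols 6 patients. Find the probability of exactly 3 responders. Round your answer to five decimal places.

0.13501

X ~ Binomial(n=6, p=0.253).
P(X=3) = C(6,3) · p^3 · (1−p)^3
= 20 · 0.016194 · 0.41683 = 0.1350061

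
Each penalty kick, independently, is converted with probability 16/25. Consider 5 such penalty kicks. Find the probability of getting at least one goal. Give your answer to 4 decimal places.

P(at least one) = 1 − P(none) = 1 − (1 − 0.64)^5
= 1 − 0.006047 = 0.993953

0.9940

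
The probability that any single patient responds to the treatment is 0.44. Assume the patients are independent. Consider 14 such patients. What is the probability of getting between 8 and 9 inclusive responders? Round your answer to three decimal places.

X ~ Binomial(14, 0.44); P(8 ≤ X ≤ 9) = Σ C(14,k) p^k (1−p)^(14−k) over k:
  k=8: C(14,8)·0.44^8·0.56^6 = 0.13011
  k=9: C(14,9)·0.44^9·0.56^5 = 0.06815
Total = 0.19826

0.198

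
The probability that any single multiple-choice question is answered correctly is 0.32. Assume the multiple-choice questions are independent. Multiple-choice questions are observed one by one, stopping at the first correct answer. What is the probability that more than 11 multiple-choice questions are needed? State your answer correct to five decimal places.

0.01437

Y = number of multiple-choice questions to the first success; geometric, p = 0.32.
P(Y > 11) = P(first 11 all fail) = (1−p)^11 = 0.0143747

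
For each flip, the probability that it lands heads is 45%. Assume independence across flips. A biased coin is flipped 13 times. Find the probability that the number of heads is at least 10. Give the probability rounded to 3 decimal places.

X ~ Binomial(13, 0.45); P(X ≥ 10) = Σ C(13,k) p^k (1−p)^(13−k) over k:
  k=10: C(13,10)·0.45^10·0.55^3 = 0.01620
  k=11: C(13,11)·0.45^11·0.55^2 = 0.00362
  k=12: C(13,12)·0.45^12·0.55^1 = 0.00049
  k=13: C(13,13)·0.45^13·0.55^0 = 0.00003
Total = 0.02034

0.020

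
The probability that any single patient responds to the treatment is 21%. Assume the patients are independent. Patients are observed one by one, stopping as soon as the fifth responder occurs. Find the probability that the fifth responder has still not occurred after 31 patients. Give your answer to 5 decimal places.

0.19020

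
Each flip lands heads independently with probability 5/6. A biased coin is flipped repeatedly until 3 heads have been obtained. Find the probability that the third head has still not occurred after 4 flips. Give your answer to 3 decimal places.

0.132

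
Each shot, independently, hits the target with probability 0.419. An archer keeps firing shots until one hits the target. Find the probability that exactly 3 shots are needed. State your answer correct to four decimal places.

0.1414

Geometric (trials to first success), p = 0.419.
P(Y = 3) = (1−p)^2 · p = 0.33756 · 0.419 = 0.141438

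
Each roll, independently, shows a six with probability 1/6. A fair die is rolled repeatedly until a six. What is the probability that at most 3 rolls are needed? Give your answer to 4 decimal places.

0.4213

Y = number of rolls to the first success; geometric, p = 0.166667.
P(Y ≤ 3) = 1 − (1−p)^3 = 1 − 0.578704 = 0.421296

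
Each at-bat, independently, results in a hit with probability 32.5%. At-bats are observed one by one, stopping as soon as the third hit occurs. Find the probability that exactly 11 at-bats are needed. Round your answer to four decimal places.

0.0666

Y = trial on which the third success occurs; negative binomial, r=3, p=0.325.
P(Y=11) = C(10,2) · p^3 · (1−p)^8
= 45 · 0.034328 · 0.043095 = 0.066572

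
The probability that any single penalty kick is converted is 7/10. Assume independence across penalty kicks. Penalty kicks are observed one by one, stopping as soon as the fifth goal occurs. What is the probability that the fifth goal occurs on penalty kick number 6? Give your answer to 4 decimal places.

0.2521

Y = trial on which the fifth success occurs; negative binomial, r=5, p=0.70.
P(Y=6) = C(5,4) · p^5 · (1−p)^1
= 5 · 0.16807 · 0.3 = 0.252105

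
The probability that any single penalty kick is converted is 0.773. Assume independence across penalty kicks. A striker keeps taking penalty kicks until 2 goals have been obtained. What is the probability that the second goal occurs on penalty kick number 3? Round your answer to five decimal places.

0.27128

Y = trial on which the second success occurs; negative binomial, r=2, p=0.773.
P(Y=3) = C(2,1) · p^2 · (1−p)^1
= 2 · 0.59753 · 0.227 = 0.2712782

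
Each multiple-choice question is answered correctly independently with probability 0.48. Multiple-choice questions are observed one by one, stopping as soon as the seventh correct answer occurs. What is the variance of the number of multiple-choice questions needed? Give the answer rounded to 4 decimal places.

Y = total multiple-choice questions until the seventh success; negative binomial with r=7, p=0.48.
Var(Y) = r(1−p)/p² = 7·0.52 / 0.48² = 15.798611

15.7986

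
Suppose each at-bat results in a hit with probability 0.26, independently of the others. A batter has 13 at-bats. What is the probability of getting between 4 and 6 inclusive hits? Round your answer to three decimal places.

X ~ Binomial(13, 0.26); P(4 ≤ X ≤ 6) = Σ C(13,k) p^k (1−p)^(13−k) over k:
  k=4: C(13,4)·0.26^4·0.74^9 = 0.21741
  k=5: C(13,5)·0.26^5·0.74^8 = 0.13750
  k=6: C(13,6)·0.26^6·0.74^7 = 0.06441
Total = 0.41933

0.419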